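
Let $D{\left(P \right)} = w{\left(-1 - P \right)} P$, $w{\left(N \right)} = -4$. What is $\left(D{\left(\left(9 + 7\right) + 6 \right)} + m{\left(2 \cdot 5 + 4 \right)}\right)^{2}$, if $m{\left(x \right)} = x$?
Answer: $5476$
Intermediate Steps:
$D{\left(P \right)} = - 4 P$
$\left(D{\left(\left(9 + 7\right) + 6 \right)} + m{\left(2 \cdot 5 + 4 \right)}\right)^{2} = \left(- 4 \left(\left(9 + 7\right) + 6\right) + \left(2 \cdot 5 + 4\right)\right)^{2} = \left(- 4 \left(16 + 6\right) + \left(10 + 4\right)\right)^{2} = \left(\left(-4\right) 22 + 14\right)^{2} = \left(-88 + 14\right)^{2} = \left(-74\right)^{2} = 5476$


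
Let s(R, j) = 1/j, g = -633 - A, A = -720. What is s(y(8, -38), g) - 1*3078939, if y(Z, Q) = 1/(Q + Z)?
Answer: -267867692/87 ≈ -3.0789e+6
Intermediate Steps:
g = 87 (g = -633 - 1*(-720) = -633 + 720 = 87)
s(y(8, -38), g) - 1*3078939 = 1/87 - 1*3078939 = 1/87 - 3078939 = -267867692/87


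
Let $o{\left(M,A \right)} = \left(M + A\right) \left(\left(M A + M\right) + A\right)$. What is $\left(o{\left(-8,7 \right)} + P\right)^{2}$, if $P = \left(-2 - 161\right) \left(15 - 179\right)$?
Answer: $717650521$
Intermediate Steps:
$P = 26732$ ($P = \left(-163\right) \left(-164\right) = 26732$)
$o{\left(M,A \right)} = \left(A + M\right) \left(A + M + A M\right)$ ($o{\left(M,A \right)} = \left(A + M\right) \left(\left(A M + M\right) + A\right) = \left(A + M\right) \left(\left(M + A M\right) + A\right) = \left(A + M\right) \left(A + M + A M\right)$)
$\left(o{\left(-8,7 \right)} + P\right)^{2} = \left(\left(7^{2} + \left(-8\right)^{2} + 7 \left(-8\right)^{2} - 8 \cdot 7^{2} + 2 \cdot 7 \left(-8\right)\right) + 26732\right)^{2} = \left(\left(49 + 64 + 7 \cdot 64 - 392 - 112\right) + 26732\right)^{2} = \left(\left(49 + 64 + 448 - 392 - 112\right) + 26732\right)^{2} = \left(57 + 26732\right)^{2} = 26789^{2} = 717650521$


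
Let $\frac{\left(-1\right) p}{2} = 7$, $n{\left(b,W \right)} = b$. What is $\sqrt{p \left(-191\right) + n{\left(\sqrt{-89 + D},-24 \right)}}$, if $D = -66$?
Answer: $\sqrt{2674 + i \sqrt{155}} \approx 51.711 + 0.1204 i$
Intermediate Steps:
$p = -14$ ($p = \left(-2\right) 7 = -14$)
$\sqrt{p \left(-191\right) + n{\left(\sqrt{-89 + D},-24 \right)}} = \sqrt{\left(-14\right) \left(-191\right) + \sqrt{-89 - 66}} = \sqrt{2674 + \sqrt{-155}} = \sqrt{2674 + i \sqrt{155}}$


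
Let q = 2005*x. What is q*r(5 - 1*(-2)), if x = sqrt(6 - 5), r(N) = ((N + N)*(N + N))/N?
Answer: 56140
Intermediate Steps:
r(N) = 4*N (r(N) = ((2*N)*(2*N))/N = (4*N**2)/N = 4*N)
x = 1 (x = sqrt(1) = 1)
q = 2005 (q = 2005*1 = 2005)
q*r(5 - 1*(-2)) = 2005*(4*(5 - 1*(-2))) = 2005*(4*(5 + 2)) = 2005*(4*7) = 2005*28 = 56140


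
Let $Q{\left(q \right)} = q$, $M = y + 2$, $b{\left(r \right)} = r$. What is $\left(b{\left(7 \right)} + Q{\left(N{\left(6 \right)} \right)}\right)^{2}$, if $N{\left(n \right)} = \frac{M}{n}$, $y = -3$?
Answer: $\frac{1681}{36} \approx 46.694$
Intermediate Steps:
$M = -1$ ($M = -3 + 2 = -1$)
$N{\left(n \right)} = - \frac{1}{n}$
$\left(b{\left(7 \right)} + Q{\left(N{\left(6 \right)} \right)}\right)^{2} = \left(7 - \frac{1}{6}\right)^{2} = \left(\frac{41}{6}\right)^{2} = \frac{1681}{36}$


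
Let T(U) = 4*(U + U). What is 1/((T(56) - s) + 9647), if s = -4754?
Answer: 1/14849 ≈ 6.7345e-5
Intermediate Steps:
T(U) = 8*U (T(U) = 4*(2*U) = 8*U)
1/((T(56) - s) + 9647) = 1/((8*56 - 1*(-4754)) + 9647) = 1/((448 + 4754) + 9647) = 1/(5202 + 9647) = 1/14849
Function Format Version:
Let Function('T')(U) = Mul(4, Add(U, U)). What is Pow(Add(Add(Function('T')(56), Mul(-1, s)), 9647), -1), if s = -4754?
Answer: Rational(1, 14849) ≈ 6.7345e-5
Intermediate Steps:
Function('T')(U) = Mul(8, U) (Function('T')(U) = Mul(4, Mul(2, U)) = Mul(8, U))
Pow(Add(Add(Function('T')(56), Mul(-1, s)), 9647), -1) = Pow(Add(Add(Mul(8, 56), Mul(-1, -4754)), 9647), -1) = Pow(Add(Add(448, 4754), 9647), -1) = Pow(Add(5202, 9647), -1) = Pow(14849, -1) = Rational(1, 14849)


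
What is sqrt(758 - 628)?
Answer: sqrt(130) ≈ 11.402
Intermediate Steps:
sqrt(758 - 628) = sqrt(130)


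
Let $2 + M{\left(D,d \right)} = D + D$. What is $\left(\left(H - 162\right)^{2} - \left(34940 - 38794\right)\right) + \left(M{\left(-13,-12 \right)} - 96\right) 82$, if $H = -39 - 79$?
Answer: $72086$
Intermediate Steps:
$H = -118$ ($H = -39 - 79 = -118$)
$M{\left(D,d \right)} = -2 + 2 D$ ($M{\left(D,d \right)} = -2 + \left(D + D\right) = -2 + 2 D$)
$\left(\left(H - 162\right)^{2} - \left(34940 - 38794\right)\right) + \left(M{\left(-13,-12 \right)} - 96\right) 82 = \left(\left(-118 - 162\right)^{2} - \left(34940 - 38794\right)\right) + \left(\left(-2 + 2 \left(-13\right)\right) - 96\right) 82 = \left(\left(-280\right)^{2} - -3854\right) + \left(\left(-2 - 26\right) - 96\right) 82 = \left(78400 + \left(-34940 + 38794\right)\right) + \left(-28 - 96\right) 82 = \left(78400 + 3854\right) - 10168 = 82254 - 10168 = 72086$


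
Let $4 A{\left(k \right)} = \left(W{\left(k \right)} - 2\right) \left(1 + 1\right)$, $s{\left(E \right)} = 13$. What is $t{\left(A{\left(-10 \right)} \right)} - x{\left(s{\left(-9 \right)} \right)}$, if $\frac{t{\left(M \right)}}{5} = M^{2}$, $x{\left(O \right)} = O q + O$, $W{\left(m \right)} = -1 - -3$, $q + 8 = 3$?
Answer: $52$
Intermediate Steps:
$q = -5$ ($q = -8 + 3 = -5$)
$W{\left(m \right)} = 2$ ($W{\left(m \right)} = -1 + 3 = 2$)
$A{\left(k \right)} = 0$ ($A{\left(k \right)} = \frac{\left(2 - 2\right) \left(1 + 1\right)}{4} = \frac{0 \cdot 2}{4} = \frac{1}{4} \cdot 0 = 0$)
$x{\left(O \right)} = - 4 O$ ($x{\left(O \right)} = O \left(-5\right) + O = - 5 O + O = - 4 O$)
$t{\left(M \right)} = 5 M^{2}$
$t{\left(A{\left(-10 \right)} \right)} - x{\left(s{\left(-9 \right)} \right)} = 5 \cdot 0^{2} - \left(-4\right) 13 = 5 \cdot 0 - -52 = 0 + 52 = 52$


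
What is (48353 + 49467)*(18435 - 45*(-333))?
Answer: 3269144400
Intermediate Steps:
(48353 + 49467)*(18435 - 45*(-333)) = 97820*(18435 + 14985) = 97820*33420 = 3269144400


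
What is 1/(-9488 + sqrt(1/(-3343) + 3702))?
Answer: -31718384/300931651607 - sqrt(41372249255)/300931651607 ≈ -0.00010608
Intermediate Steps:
1/(-9488 + sqrt(1/(-3343) + 3702)) = 1/(-9488 + sqrt(-1/3343 + 3702)) = 1/(-9488 + sqrt(12375785/3343)) = 1/(-9488 + sqrt(41372249255)/3343)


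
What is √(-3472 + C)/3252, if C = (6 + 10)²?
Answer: I*√201/813 ≈ 0.017438*I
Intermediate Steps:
C = 256 (C = 16² = 256)
√(-3472 + C)/3252 = √(-3472 + 256)/3252 = √(-3216)*(1/3252) = (4*I*√201)*(1/3252) = I*√201/813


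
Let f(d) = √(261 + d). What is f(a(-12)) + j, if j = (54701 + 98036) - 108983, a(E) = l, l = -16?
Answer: 43754 + 7*√5 ≈ 43770.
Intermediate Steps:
a(E) = -16
j = 43754 (j = 152737 - 108983 = 43754)
f(a(-12)) + j = √(261 - 16) + 43754 = √245 + 43754 = 7*√5 + 43754 = 43754 + 7*√5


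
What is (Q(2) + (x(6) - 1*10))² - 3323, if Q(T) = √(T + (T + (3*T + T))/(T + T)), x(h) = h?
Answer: -6605/2 - 12*√2 ≈ -3319.5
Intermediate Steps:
Q(T) = √(5/2 + T) (Q(T) = √(T + (T + 4*T)/((2*T))) = √(T + (5*T)*(1/(2*T))) = √(T + 5/2) = √(5/2 + T))
(Q(2) + (x(6) - 1*10))² - 3323 = (√(10 + 4*2)/2 + (6 - 1*10))² - 3323 = (√(10 + 8)/2 + (6 - 10))² - 3323 = (√18/2 - 4)² - 3323 = ((3*√2)/2 - 4)² - 3323 = (3*√2/2 - 4)² - 3323 = (-4 + 3*√2/2)² - 3323 = -3323 + (-4 + 3*√2/2)²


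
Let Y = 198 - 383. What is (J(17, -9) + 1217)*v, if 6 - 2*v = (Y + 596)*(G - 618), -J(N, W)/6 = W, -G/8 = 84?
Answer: 336939558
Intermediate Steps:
G = -672 (G = -8*84 = -672)
Y = -185
J(N, W) = -6*W
v = 265098 (v = 3 - (-185 + 596)*(-672 - 618)/2 = 3 - 411*(-1290)/2 = 3 - ½*(-530190) = 3 + 265095 = 265098)
(J(17, -9) + 1217)*v = (-6*(-9) + 1217)*265098 = (54 + 1217)*265098 = 1271*265098 = 336939558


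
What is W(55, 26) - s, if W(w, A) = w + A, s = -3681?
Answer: 3762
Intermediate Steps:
W(w, A) = A + w
W(55, 26) - s = (26 + 55) - 1*(-3681) = 81 + 3681 = 3762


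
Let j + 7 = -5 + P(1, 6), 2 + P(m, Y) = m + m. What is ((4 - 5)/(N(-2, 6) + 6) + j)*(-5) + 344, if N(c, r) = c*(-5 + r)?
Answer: 1621/4 ≈ 405.25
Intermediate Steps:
P(m, Y) = -2 + 2*m (P(m, Y) = -2 + (m + m) = -2 + 2*m)
j = -12 (j = -7 + (-5 + (-2 + 2*1)) = -7 + (-5 + (-2 + 2)) = -7 + (-5 + 0) = -7 - 5 = -12)
((4 - 5)/(N(-2, 6) + 6) + j)*(-5) + 344 = ((4 - 5)/(-2*(-5 + 6) + 6) - 12)*(-5) + 344 = (-1/(-2*1 + 6) - 12)*(-5) + 344 = (-1/(-2 + 6) - 12)*(-5) + 344 = (-1/4 - 12)*(-5) + 344 = (-1*¼ - 12)*(-5) + 344 = (-¼ - 12)*(-5) + 344 = -49/4*(-5) + 344 = 245/4 + 344 = 1621/4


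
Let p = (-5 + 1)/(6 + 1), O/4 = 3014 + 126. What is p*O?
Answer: -50240/7 ≈ -7177.1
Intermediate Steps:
O = 12560 (O = 4*(3014 + 126) = 4*3140 = 12560)
p = -4/7 ≈ -0.57143
p*O = -4/7*12560 = -50240/7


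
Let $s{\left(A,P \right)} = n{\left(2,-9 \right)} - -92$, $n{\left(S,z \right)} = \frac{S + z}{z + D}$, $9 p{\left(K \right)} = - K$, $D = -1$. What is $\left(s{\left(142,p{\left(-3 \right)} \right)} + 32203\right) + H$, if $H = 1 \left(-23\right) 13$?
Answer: $\frac{319967}{10} \approx 31997.0$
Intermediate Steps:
$p{\left(K \right)} = - \frac{K}{9}$ ($p{\left(K \right)} = \frac{\left(-1\right) K}{9} = - \frac{K}{9}$)
$n{\left(S,z \right)} = \frac{S + z}{-1 + z}$ ($n{\left(S,z \right)} = \frac{S + z}{z - 1} = \frac{S + z}{-1 + z}$)
$s{\left(A,P \right)} = \frac{927}{10}$ ($s{\left(A,P \right)} = \frac{2 - 9}{-1 - 9} - -92 = \frac{1}{-10} \left(-7\right) + 92 = \left(- \frac{1}{10}\right) \left(-7\right) + 92 = \frac{7}{10} + 92 = \frac{927}{10}$)
$H = -299$ ($H = \left(-23\right) 13 = -299$)
$\left(s{\left(142,p{\left(-3 \right)} \right)} + 32203\right) + H = \left(\frac{927}{10} + 32203\right) - 299 = \frac{322957}{10} - 299 = \frac{319967}{10}$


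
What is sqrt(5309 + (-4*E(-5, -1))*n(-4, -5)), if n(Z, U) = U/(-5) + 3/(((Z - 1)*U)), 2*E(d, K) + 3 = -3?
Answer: sqrt(133061)/5 ≈ 72.955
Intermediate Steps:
E(d, K) = -3 (E(d, K) = -3/2 + (1/2)*(-3) = -3/2 - 3/2 = -3)
n(Z, U) = -U/5 + 3/(U*(-1 + Z)) (n(Z, U) = U*(-1/5) + 3/(((-1 + Z)*U)) = -U/5 + 3/((U*(-1 + Z))) = -U/5 + 3*(1/(U*(-1 + Z))) = -U/5 + 3/(U*(-1 + Z)))
sqrt(5309 + (-4*E(-5, -1))*n(-4, -5)) = sqrt(5309 + (-4*(-3))*((1/5)*(15 + (-5)**2 - 1*(-4)*(-5)**2)/(-5*(-1 - 4)))) = sqrt(5309 + 12*((1/5)*(-1/5)*(15 + 25 - 1*(-4)*25)/(-5))) = sqrt(5309 + 12*((1/5)*(-1/5)*(-1/5)*(15 + 25 + 100))) = sqrt(5309 + 12*((1/5)*(-1/5)*(-1/5)*140)) = sqrt(5309 + 12*(28/25)) = sqrt(5309 + 336/25) = sqrt(133061/25) = sqrt(133061)/5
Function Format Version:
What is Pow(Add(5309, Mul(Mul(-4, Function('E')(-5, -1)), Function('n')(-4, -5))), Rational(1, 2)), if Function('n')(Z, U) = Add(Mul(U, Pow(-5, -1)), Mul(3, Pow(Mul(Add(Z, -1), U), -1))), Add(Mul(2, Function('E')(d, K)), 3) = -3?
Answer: Mul(Rational(1, 5), Pow(133061, Rational(1, 2))) ≈ 72.955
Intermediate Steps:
Function('E')(d, K) = -3 (Function('E')(d, K) = Add(Rational(-3, 2), Mul(Rational(1, 2), -3)) = Add(Rational(-3, 2), Rational(-3, 2)) = -3)
Function('n')(Z, U) = Add(Mul(Rational(-1, 5), U), Mul(3, Pow(U, -1), Pow(Add(-1, Z), -1))) (Function('n')(Z, U) = Add(Mul(U, Rational(-1, 5)), Mul(3, Pow(Mul(Add(-1, Z), U), -1))) = Add(Mul(Rational(-1, 5), U), Mul(3, Pow(Mul(U, Add(-1, Z)), -1))) = Add(Mul(Rational(-1, 5), U), Mul(3, Mul(Pow(U, -1), Pow(Add(-1, Z), -1)))) = Add(Mul(Rational(-1, 5), U), Mul(3, Pow(U, -1), Pow(Add(-1, Z), -1))))
Pow(Add(5309, Mul(Mul(-4, Function('E')(-5, -1)), Function('n')(-4, -5))), Rational(1, 2)) = Pow(Add(5309, Mul(Mul(-4, -3), Mul(Rational(1, 5), Pow(-5, -1), Pow(Add(-1, -4), -1), Add(15, Pow(-5, 2), Mul(-1, -4, Pow(-5, 2)))))), Rational(1, 2)) = Pow(Add(5309, Mul(12, Mul(Rational(1, 5), Rational(-1, 5), Pow(-5, -1), Add(15, 25, Mul(-1, -4, 25))))), Rational(1, 2)) = Pow(Add(5309, Mul(12, Mul(Rational(1, 5), Rational(-1, 5), Rational(-1, 5), Add(15, 25, 100)))), Rational(1, 2)) = Pow(Add(5309, Mul(12, Mul(Rational(1, 5), Rational(-1, 5), Rational(-1, 5), 140))), Rational(1, 2)) = Pow(Add(5309, Mul(12, Rational(28, 25))), Rational(1, 2)) = Pow(Add(5309, Rational(336, 25)), Rational(1, 2)) = Pow(Rational(133061, 25), Rational(1, 2)) = Mul(Rational(1, 5), Pow(133061, Rational(1, 2)))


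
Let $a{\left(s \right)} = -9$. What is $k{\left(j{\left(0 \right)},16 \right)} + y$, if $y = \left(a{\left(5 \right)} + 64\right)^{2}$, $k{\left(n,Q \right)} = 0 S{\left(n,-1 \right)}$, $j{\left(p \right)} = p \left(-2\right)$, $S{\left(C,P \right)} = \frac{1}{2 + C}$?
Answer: $3025$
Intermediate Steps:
$j{\left(p \right)} = - 2 p$
$k{\left(n,Q \right)} = 0$ ($k{\left(n,Q \right)} = \frac{0}{2 + n} = 0$)
$y = 3025$ ($y = \left(-9 + 64\right)^{2} = 55^{2} = 3025$)
$k{\left(j{\left(0 \right)},16 \right)} + y = 0 + 3025 = 3025$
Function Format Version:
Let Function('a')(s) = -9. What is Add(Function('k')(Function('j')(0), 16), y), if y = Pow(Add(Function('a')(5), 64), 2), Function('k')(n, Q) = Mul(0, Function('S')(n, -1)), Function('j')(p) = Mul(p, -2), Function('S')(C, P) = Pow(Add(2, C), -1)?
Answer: 3025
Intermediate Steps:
Function('j')(p) = Mul(-2, p)
Function('k')(n, Q) = 0 (Function('k')(n, Q) = Mul(0, Pow(Add(2, n), -1)) = 0)
y = 3025 (y = Pow(Add(-9, 64), 2) = Pow(55, 2) = 3025)
Add(Function('k')(Function('j')(0), 16), y) = Add(0, 3025) = 3025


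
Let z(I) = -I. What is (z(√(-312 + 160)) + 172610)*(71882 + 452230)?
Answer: 90466972320 - 1048224*I*√38 ≈ 9.0467e+10 - 6.4617e+6*I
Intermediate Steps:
(z(√(-312 + 160)) + 172610)*(71882 + 452230) = (-√(-312 + 160) + 172610)*(71882 + 452230) = (-√(-152) + 172610)*524112 = (-2*I*√38 + 172610)*524112 = (172610 - 2*I*√38)*524112 = 90466972320 - 1048224*I*√38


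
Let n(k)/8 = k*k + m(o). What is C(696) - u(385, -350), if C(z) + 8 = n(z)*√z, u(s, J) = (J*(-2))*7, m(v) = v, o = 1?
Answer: -4908 + 7750672*√174 ≈ 1.0223e+8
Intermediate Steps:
n(k) = 8 + 8*k² (n(k) = 8*(k*k + 1) = 8*(k² + 1) = 8*(1 + k²) = 8 + 8*k²)
u(s, J) = -14*J (u(s, J) = -2*J*7 = -14*J)
C(z) = -8 + √z*(8 + 8*z²) (C(z) = -8 + (8 + 8*z²)*√z = -8 + √z*(8 + 8*z²))
C(696) - u(385, -350) = (-8 + 8*√696*(1 + 696²)) - (-14)*(-350) = (-8 + 8*(2*√174)*(1 + 484416)) - 1*4900 = (-8 + 8*(2*√174)*484417) - 4900 = (-8 + 7750672*√174) - 4900 = -4908 + 7750672*√174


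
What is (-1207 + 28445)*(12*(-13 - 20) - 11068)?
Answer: -312256432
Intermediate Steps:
(-1207 + 28445)*(12*(-13 - 20) - 11068) = 27238*(12*(-33) - 11068) = 27238*(-396 - 11068) = 27238*(-11464) = -312256432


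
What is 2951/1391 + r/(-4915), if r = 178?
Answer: 1096659/525905 ≈ 2.0853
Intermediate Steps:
2951/1391 + r/(-4915) = 2951/1391 + 178/(-4915) = 2951*(1/1391) + 178*(-1/4915) = 227/107 - 178/4915 = 1096659/525905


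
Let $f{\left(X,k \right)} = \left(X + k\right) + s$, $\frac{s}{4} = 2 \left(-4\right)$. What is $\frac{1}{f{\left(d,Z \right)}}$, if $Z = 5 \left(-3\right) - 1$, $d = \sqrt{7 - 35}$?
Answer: $- \frac{12}{583} - \frac{i \sqrt{7}}{1166} \approx -0.020583 - 0.0022691 i$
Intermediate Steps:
$s = -32$ ($s = 4 \cdot 2 \left(-4\right) = 4 \left(-8\right) = -32$)
$d = 2 i \sqrt{7}$ ($d = \sqrt{-28} = 2 i \sqrt{7} \approx 5.2915 i$)
$Z = -16$ ($Z = -15 - 1 = -16$)
$f{\left(X,k \right)} = -32 + X + k$ ($f{\left(X,k \right)} = \left(X + k\right) - 32 = -32 + X + k$)
$\frac{1}{f{\left(d,Z \right)}} = \frac{1}{-32 + 2 i \sqrt{7} - 16} = \frac{1}{-48 + 2 i \sqrt{7}}$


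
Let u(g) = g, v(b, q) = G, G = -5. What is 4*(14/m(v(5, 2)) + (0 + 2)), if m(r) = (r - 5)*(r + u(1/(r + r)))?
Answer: 464/51 ≈ 9.0980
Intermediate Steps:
v(b, q) = -5
m(r) = (-5 + r)*(r + 1/(2*r)) (m(r) = (r - 5)*(r + 1/(r + r)) = (-5 + r)*(r + 1/(2*r)))
4*(14/m(v(5, 2)) + (0 + 2)) = 4*(14/(½ + (-5)² - 5*(-5) - 5/2/(-5)) + (0 + 2)) = 4*(14/(½ + 25 + 25 - 5/2*(-⅕)) + 2) = 4*(14/(½ + 25 + 25 + ½) + 2) = 4*(14/51 + 2) = 4*(116/51) = 464/51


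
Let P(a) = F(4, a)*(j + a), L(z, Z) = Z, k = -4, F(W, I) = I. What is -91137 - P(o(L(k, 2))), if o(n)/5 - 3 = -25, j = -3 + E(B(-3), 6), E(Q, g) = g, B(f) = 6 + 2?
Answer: -102907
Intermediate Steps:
B(f) = 8
j = 3 (j = -3 + 6 = 3)
o(n) = -110 (o(n) = 15 + 5*(-25) = 15 - 125 = -110)
P(a) = a*(3 + a)
-91137 - P(o(L(k, 2))) = -91137 - (-110)*(3 - 110) = -91137 - (-110)*(-107) = -91137 - 1*11770 = -91137 - 11770 = -102907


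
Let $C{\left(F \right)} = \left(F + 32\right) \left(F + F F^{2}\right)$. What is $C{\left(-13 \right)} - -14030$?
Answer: $-27960$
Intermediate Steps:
$C{\left(F \right)} = \left(32 + F\right) \left(F + F^{3}\right)$
$C{\left(-13 \right)} - -14030 = - 13 \left(32 - 13 + \left(-13\right)^{3} + 32 \left(-13\right)^{2}\right) - -14030 = - 13 \left(32 - 13 - 2197 + 32 \cdot 169\right) + 14030 = - 13 \left(32 - 13 - 2197 + 5408\right) + 14030 = \left(-13\right) 3230 + 14030 = -41990 + 14030 = -27960$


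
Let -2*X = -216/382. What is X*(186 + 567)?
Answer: 40662/191 ≈ 212.89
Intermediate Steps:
X = 54/191 (X = -(-108)/382 = -1/2*(-108/191) = 54/191 ≈ 0.28272)
X*(186 + 567) = 54*(186 + 567)/191 = (54/191)*753 = 40662/191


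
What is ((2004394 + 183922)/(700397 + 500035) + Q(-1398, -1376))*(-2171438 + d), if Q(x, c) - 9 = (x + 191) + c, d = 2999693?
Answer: -213118546115605/100036 ≈ -2.1304e+9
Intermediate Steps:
Q(x, c) = 200 + c + x (Q(x, c) = 9 + ((x + 191) + c) = 9 + ((191 + x) + c) = 9 + (191 + c + x) = 200 + c + x)
((2004394 + 183922)/(700397 + 500035) + Q(-1398, -1376))*(-2171438 + d) = ((2004394 + 183922)/(700397 + 500035) + (200 - 1376 - 1398))*(-2171438 + 2999693) = (2188316/1200432 - 2574)*828255 = (2188316*(1/1200432) - 2574)*828255 = (547079/300108 - 2574)*828255 = -771930913/300108*828255 = -213118546115605/100036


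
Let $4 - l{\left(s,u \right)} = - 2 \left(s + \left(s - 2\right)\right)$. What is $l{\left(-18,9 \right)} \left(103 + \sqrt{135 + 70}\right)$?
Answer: $-7416 - 72 \sqrt{205} \approx -8446.9$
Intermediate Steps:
$l{\left(s,u \right)} = 4 s$ ($l{\left(s,u \right)} = 4 - - 2 \left(s + \left(s - 2\right)\right) = 4 - - 2 \left(s + \left(-2 + s\right)\right) = 4 - - 2 \left(-2 + 2 s\right) = 4 - \left(4 - 4 s\right) = 4 + \left(-4 + 4 s\right) = 4 s$)
$l{\left(-18,9 \right)} \left(103 + \sqrt{135 + 70}\right) = 4 \left(-18\right) \left(103 + \sqrt{135 + 70}\right) = - 72 \left(103 + \sqrt{205}\right) = -7416 - 72 \sqrt{205}$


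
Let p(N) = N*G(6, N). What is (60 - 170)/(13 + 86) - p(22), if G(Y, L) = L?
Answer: -4366/9 ≈ -485.11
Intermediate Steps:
p(N) = N² (p(N) = N*N = N²)
(60 - 170)/(13 + 86) - p(22) = (60 - 170)/(13 + 86) - 1*22² = -110/99 - 1*484 = -110*1/99 - 484 = -10/9 - 484 = -4366/9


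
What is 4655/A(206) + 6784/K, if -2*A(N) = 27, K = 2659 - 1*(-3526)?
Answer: -57399182/166995 ≈ -343.72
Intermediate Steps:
K = 6185 (K = 2659 + 3526 = 6185)
A(N) = -27/2 (A(N) = -½*27 = -27/2)
4655/A(206) + 6784/K = 4655/(-27/2) + 6784/6185 = 4655*(-2/27) + 6784*(1/6185) = -9310/27 + 6784/6185 = -57399182/166995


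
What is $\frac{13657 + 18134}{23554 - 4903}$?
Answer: $\frac{10597}{6217} \approx 1.7045$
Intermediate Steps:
$\frac{13657 + 18134}{23554 - 4903} = \frac{31791}{18651} = 31791 \cdot \frac{1}{18651} = \frac{10597}{6217}$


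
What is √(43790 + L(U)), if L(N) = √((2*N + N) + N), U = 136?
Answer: √(43790 + 4*√34) ≈ 209.32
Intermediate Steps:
L(N) = 2*√N (L(N) = √(3*N + N) = √(4*N) = 2*√N)
√(43790 + L(U)) = √(43790 + 2*√136) = √(43790 + 2*(2*√34)) = √(43790 + 4*√34)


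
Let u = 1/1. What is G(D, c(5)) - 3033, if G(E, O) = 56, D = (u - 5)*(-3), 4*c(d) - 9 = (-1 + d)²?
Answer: -2977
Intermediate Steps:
u = 1
c(d) = 9/4 + (-1 + d)²/4
D = 12 (D = (1 - 5)*(-3) = -4*(-3) = 12)
G(D, c(5)) - 3033 = 56 - 3033 = -2977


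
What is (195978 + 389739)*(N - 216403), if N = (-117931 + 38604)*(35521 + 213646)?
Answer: -11577216043007604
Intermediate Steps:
N = -19765670609 (N = -79327*249167 = -19765670609)
(195978 + 389739)*(N - 216403) = (195978 + 389739)*(-19765670609 - 216403) = 585717*(-19765887012) = -11577216043007604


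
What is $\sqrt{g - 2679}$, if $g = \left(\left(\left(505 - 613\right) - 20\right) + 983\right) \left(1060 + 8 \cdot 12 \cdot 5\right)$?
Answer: $\sqrt{1314021} \approx 1146.3$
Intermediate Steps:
$g = 1316700$ ($g = \left(\left(-108 - 20\right) + 983\right) \left(1060 + 96 \cdot 5\right) = \left(-128 + 983\right) \left(1060 + 480\right) = 855 \cdot 1540 = 1316700$)
$\sqrt{g - 2679} = \sqrt{1316700 - 2679} = \sqrt{1314021}$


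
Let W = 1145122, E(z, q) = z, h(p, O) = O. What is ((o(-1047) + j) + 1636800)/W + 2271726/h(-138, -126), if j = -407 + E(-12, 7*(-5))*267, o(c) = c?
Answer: -72255493630/4007927 ≈ -18028.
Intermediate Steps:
j = -3611 (j = -407 - 12*267 = -407 - 3204 = -3611)
((o(-1047) + j) + 1636800)/W + 2271726/h(-138, -126) = ((-1047 - 3611) + 1636800)/1145122 + 2271726/(-126) = (-4658 + 1636800)*(1/1145122) + 2271726*(-1/126) = 1632142*(1/1145122) - 126207/7 = 816071/572561 - 126207/7 = -72255493630/4007927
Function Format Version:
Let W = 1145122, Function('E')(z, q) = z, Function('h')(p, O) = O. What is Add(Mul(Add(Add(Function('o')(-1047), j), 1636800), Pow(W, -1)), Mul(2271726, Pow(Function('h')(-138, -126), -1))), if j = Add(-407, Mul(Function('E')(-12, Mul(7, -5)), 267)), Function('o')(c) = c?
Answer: Rational(-72255493630, 4007927) ≈ -18028.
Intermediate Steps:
j = -3611 (j = Add(-407, Mul(-12, 267)) = Add(-407, -3204) = -3611)
Add(Mul(Add(Add(Function('o')(-1047), j), 1636800), Pow(W, -1)), Mul(2271726, Pow(Function('h')(-138, -126), -1))) = Add(Mul(Add(Add(-1047, -3611), 1636800), Pow(1145122, -1)), Mul(2271726, Pow(-126, -1))) = Add(Mul(Add(-4658, 1636800), Rational(1, 1145122)), Mul(2271726, Rational(-1, 126))) = Add(Mul(1632142, Rational(1, 1145122)), Rational(-126207, 7)) = Add(Rational(816071, 572561), Rational(-126207, 7)) = Rational(-72255493630, 4007927)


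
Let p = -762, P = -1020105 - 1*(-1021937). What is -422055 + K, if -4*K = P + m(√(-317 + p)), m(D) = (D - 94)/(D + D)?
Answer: -3380105/8 - 47*I*√1079/4316 ≈ -4.2251e+5 - 0.35771*I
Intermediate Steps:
P = 1832 (P = -1020105 + 1021937 = 1832)
m(D) = (-94 + D)/(2*D) (m(D) = (-94 + D)/((2*D)) = (-94 + D)*(1/(2*D)) = (-94 + D)/(2*D))
K = -458 + I*√1079*(-94 + I*√1079)/8632 (K = -(1832 + (-94 + √(-317 - 762))/(2*(√(-317 - 762))))/4 = -(1832 + (-94 + √(-1079))/(2*(√(-1079))))/4 = -(1832 + (-94 + I*√1079)/(2*((I*√1079))))/4 = -(1832 + (-I*√1079/1079)*(-94 + I*√1079)/2)/4 = -(1832 - I*√1079*(-94 + I*√1079)/2158)/4 = -458 + I*√1079*(-94 + I*√1079)/8632 ≈ -458.13 - 0.35771*I)
-422055 + K = -422055 + (-3665/8 - 47*I*√1079/4316) = -3380105/8 - 47*I*√1079/4316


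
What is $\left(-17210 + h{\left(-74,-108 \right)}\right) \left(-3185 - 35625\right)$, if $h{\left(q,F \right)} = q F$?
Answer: $357750580$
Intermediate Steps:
$h{\left(q,F \right)} = F q$
$\left(-17210 + h{\left(-74,-108 \right)}\right) \left(-3185 - 35625\right) = \left(-17210 - -7992\right) \left(-3185 - 35625\right) = \left(-17210 + 7992\right) \left(-38810\right) = \left(-9218\right) \left(-38810\right) = 357750580$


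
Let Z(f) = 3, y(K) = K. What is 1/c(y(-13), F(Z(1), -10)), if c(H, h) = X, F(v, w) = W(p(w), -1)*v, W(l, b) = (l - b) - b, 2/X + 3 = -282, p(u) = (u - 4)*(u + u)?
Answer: -285/2 ≈ -142.50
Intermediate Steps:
p(u) = 2*u*(-4 + u) (p(u) = (-4 + u)*(2*u) = 2*u*(-4 + u))
X = -2/285 (X = 2/(-3 - 282) = 2/(-285) = 2*(-1/285) = -2/285 ≈ -0.0070175)
W(l, b) = l - 2*b
F(v, w) = v*(2 + 2*w*(-4 + w)) (F(v, w) = (2*w*(-4 + w) - 2*(-1))*v = (2*w*(-4 + w) + 2)*v = (2 + 2*w*(-4 + w))*v = v*(2 + 2*w*(-4 + w)))
c(H, h) = -2/285
1/c(y(-13), F(Z(1), -10)) = 1/(-2/285) = -285/2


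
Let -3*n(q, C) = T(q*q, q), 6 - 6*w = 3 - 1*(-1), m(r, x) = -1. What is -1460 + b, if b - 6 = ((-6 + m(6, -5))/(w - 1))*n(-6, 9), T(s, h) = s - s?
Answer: -1454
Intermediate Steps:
T(s, h) = 0
w = ⅓ (w = 1 - (3 - 1*(-1))/6 = 1 - (3 + 1)/6 = 1 - ⅙*4 = 1 - ⅔ = ⅓ ≈ 0.33333)
n(q, C) = 0 (n(q, C) = -⅓*0 = 0)
b = 6 (b = 6 + ((-6 - 1)/(⅓ - 1))*0 = 6 - 7/(-⅔)*0 = 6 - 7*(-3/2)*0 = 6 + (21/2)*0 = 6 + 0 = 6)
-1460 + b = -1460 + 6 = -1454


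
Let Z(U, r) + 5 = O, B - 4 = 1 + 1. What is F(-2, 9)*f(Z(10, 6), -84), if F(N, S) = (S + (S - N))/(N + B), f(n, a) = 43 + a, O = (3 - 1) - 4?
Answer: -205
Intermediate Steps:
B = 6 (B = 4 + (1 + 1) = 4 + 2 = 6)
O = -2 (O = 2 - 4 = -2)
Z(U, r) = -7 (Z(U, r) = -5 - 2 = -7)
F(N, S) = (-N + 2*S)/(6 + N) (F(N, S) = (S + (S - N))/(N + 6) = (-N + 2*S)/(6 + N))
F(-2, 9)*f(Z(10, 6), -84) = ((-1*(-2) + 2*9)/(6 - 2))*(43 - 84) = ((2 + 18)/4)*(-41) = ((¼)*20)*(-41) = 5*(-41) = -205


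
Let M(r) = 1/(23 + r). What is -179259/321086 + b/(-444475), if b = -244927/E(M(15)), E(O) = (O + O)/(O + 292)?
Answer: 9484107835152/3102493475 ≈ 3056.9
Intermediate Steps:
E(O) = 2*O/(292 + O) (E(O) = (2*O)/(292 + O) = 2*O/(292 + O))
b = -2717954919/2 (b = -244927*(23 + 15)*(292 + 1/(23 + 15))/2 = -244927/(2/(38*(292 + 1/38))) = -244927/(2*(1/38)/(292 + 1/38)) = -244927/(2*(1/38)/(11097/38)) = -244927/(2*(1/38)*(38/11097)) = -244927/2/11097 = -244927*11097/2 = -2717954919/2 ≈ -1.3590e+9)
-179259/321086 + b/(-444475) = -179259/321086 - 2717954919/2/(-444475) = -179259*1/321086 - 2717954919/2*(-1/444475) = -179259/321086 + 118171953/38650 = 9484107835152/3102493475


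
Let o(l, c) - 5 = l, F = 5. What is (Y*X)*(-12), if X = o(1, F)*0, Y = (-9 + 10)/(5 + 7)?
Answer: 0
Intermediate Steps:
o(l, c) = 5 + l
Y = 1/12 ≈ 0.083333
X = 0 (X = (5 + 1)*0 = 6*0 = 0)
(Y*X)*(-12) = ((1/12)*0)*(-12) = 0*(-12) = 0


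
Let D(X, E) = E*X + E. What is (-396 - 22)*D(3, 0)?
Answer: 0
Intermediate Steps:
D(X, E) = E + E*X
(-396 - 22)*D(3, 0) = (-396 - 22)*(0*(1 + 3)) = -0*4 = -418*0 = 0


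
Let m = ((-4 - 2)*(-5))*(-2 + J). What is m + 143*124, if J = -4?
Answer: 17552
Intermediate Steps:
m = -180 (m = ((-4 - 2)*(-5))*(-2 - 4) = -6*(-5)*(-6) = 30*(-6) = -180)
m + 143*124 = -180 + 143*124 = -180 + 17732 = 17552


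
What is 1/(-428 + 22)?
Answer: -1/406 ≈ -0.0024631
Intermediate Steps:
1/(-428 + 22) = 1/(-406) = -1/406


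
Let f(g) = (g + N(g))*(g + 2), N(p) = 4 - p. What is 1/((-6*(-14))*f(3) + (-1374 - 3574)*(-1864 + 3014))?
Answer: -1/5688520 ≈ -1.7579e-7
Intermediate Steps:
f(g) = 8 + 4*g (f(g) = (g + (4 - g))*(g + 2) = 4*(2 + g) = 8 + 4*g)
1/((-6*(-14))*f(3) + (-1374 - 3574)*(-1864 + 3014)) = 1/((-6*(-14))*(8 + 4*3) + (-1374 - 3574)*(-1864 + 3014)) = 1/(84*(8 + 12) - 4948*1150) = 1/(84*20 - 5690200) = 1/(1680 - 5690200) = 1/(-5688520) = -1/5688520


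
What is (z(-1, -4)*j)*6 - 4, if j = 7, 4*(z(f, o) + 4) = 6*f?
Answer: -235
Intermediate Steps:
z(f, o) = -4 + 3*f/2 (z(f, o) = -4 + (6*f)/4 = -4 + 3*f/2)
(z(-1, -4)*j)*6 - 4 = ((-4 + (3/2)*(-1))*7)*6 - 4 = ((-4 - 3/2)*7)*6 - 4 = -11/2*7*6 - 4 = -77/2*6 - 4 = -231 - 4 = -235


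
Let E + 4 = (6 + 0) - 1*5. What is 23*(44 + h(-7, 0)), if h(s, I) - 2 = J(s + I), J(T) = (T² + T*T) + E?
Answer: 3243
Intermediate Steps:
E = -3 (E = -4 + ((6 + 0) - 1*5) = -4 + (6 - 5) = -4 + 1 = -3)
J(T) = -3 + 2*T² (J(T) = (T² + T*T) - 3 = (T² + T²) - 3 = 2*T² - 3 = -3 + 2*T²)
h(s, I) = -1 + 2*(I + s)² (h(s, I) = 2 + (-3 + 2*(s + I)²) = 2 + (-3 + 2*(I + s)²) = -1 + 2*(I + s)²)
23*(44 + h(-7, 0)) = 23*(44 + (-1 + 2*(0 - 7)²)) = 23*(44 + (-1 + 2*(-7)²)) = 23*(44 + (-1 + 2*49)) = 23*(44 + (-1 + 98)) = 23*(44 + 97) = 23*141 = 3243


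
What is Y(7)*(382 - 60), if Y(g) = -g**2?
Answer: -15778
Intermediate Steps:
Y(7)*(382 - 60) = (-1*7**2)*(382 - 60) = -1*49*322 = -49*322 = -15778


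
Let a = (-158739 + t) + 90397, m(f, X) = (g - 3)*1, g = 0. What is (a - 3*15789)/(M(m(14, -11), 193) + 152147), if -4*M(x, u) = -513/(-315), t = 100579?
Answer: -2118200/21300523 ≈ -0.099444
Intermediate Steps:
m(f, X) = -3 (m(f, X) = (0 - 3)*1 = -3*1 = -3)
M(x, u) = -57/140 (M(x, u) = -(-513)/(4*(-315)) = -(-513)*(-1)/(4*315) = -¼*57/35 = -57/140)
a = 32237 (a = (-158739 + 100579) + 90397 = -58160 + 90397 = 32237)
(a - 3*15789)/(M(m(14, -11), 193) + 152147) = (32237 - 3*15789)/(-57/140 + 152147) = (32237 - 47367)/(21300523/140) = -15130*140/21300523 = -2118200/21300523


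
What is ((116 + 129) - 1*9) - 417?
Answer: -181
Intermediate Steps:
((116 + 129) - 1*9) - 417 = (245 - 9) - 417 = 236 - 417 = -181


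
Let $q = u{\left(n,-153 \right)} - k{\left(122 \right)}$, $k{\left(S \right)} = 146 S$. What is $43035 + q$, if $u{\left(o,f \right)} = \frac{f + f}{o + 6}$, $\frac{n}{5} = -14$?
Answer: $\frac{807289}{32} \approx 25228.0$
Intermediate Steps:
$n = -70$ ($n = 5 \left(-14\right) = -70$)
$u{\left(o,f \right)} = \frac{2 f}{6 + o}$
$q = - \frac{569831}{32}$ ($q = 2 \left(-153\right) \frac{1}{6 - 70} - 146 \cdot 122 = 2 \left(-153\right) \frac{1}{-64} - 17812 = 2 \left(-153\right) \left(- \frac{1}{64}\right) - 17812 = \frac{153}{32} - 17812 = - \frac{569831}{32} \approx -17807.0$)
$43035 + q = 43035 - \frac{569831}{32} = \frac{807289}{32}$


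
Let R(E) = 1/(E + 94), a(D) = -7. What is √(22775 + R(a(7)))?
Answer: √172384062/87 ≈ 150.91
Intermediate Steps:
R(E) = 1/(94 + E)
√(22775 + R(a(7))) = √(22775 + 1/(94 - 7)) = √(22775 + 1/87) = √(1981426/87) = √172384062/87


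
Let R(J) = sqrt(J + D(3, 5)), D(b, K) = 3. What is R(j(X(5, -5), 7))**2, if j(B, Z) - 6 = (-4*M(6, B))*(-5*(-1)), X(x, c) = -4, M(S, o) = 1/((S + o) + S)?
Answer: 13/2 ≈ 6.5000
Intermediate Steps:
M(S, o) = 1/(o + 2*S)
j(B, Z) = 6 - 20/(12 + B) (j(B, Z) = 6 + (-4/(B + 2*6))*(-5*(-1)) = 6 - 4/(B + 12)*5 = 6 - 4/(12 + B)*5 = 6 - 20/(12 + B))
R(J) = sqrt(3 + J) (R(J) = sqrt(J + 3) = sqrt(3 + J))
R(j(X(5, -5), 7))**2 = (sqrt(3 + 2*(26 + 3*(-4))/(12 - 4)))**2 = (sqrt(3 + 2*(26 - 12)/8))**2 = (sqrt(3 + 2*(1/8)*14))**2 = (sqrt(3 + 7/2))**2 = (sqrt(13/2))**2 = (sqrt(26)/2)**2 = 13/2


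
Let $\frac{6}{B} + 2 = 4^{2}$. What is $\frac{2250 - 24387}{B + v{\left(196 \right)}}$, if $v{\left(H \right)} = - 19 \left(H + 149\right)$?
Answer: $\frac{51653}{15294} \approx 3.3773$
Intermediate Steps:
$v{\left(H \right)} = -2831 - 19 H$ ($v{\left(H \right)} = - 19 \left(149 + H\right) = -2831 - 19 H$)
$B = \frac{3}{7}$ ($B = \frac{6}{-2 + 4^{2}} = \frac{6}{-2 + 16} = \frac{6}{14} = 6 \cdot \frac{1}{14} = \frac{3}{7} \approx 0.42857$)
$\frac{2250 - 24387}{B + v{\left(196 \right)}} = \frac{2250 - 24387}{\frac{3}{7} - 6555} = - \frac{22137}{\frac{3}{7} - 6555} = - \frac{22137}{- \frac{45882}{7}} = \left(-22137\right) \left(- \frac{7}{45882}\right) = \frac{51653}{15294}$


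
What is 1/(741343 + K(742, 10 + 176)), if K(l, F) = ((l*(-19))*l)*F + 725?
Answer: -1/1944951108 ≈ -5.1415e-10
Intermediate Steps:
K(l, F) = 725 - 19*F*l**2 (K(l, F) = ((-19*l)*l)*F + 725 = (-19*l**2)*F + 725 = -19*F*l**2 + 725 = 725 - 19*F*l**2)
1/(741343 + K(742, 10 + 176)) = 1/(741343 + (725 - 19*(10 + 176)*742**2)) = 1/(741343 + (725 - 19*186*550564)) = 1/(741343 + (725 - 1945693176)) = 1/(741343 - 1945692451) = 1/(-1944951108) = -1/1944951108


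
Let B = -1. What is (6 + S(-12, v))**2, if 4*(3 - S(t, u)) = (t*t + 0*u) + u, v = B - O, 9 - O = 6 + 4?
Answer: 729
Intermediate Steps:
O = -1 (O = 9 - (6 + 4) = 9 - 1*10 = 9 - 10 = -1)
v = 0 (v = -1 - 1*(-1) = -1 + 1 = 0)
S(t, u) = 3 - u/4 - t**2/4 (S(t, u) = 3 - ((t*t + 0*u) + u)/4 = 3 - ((t**2 + 0) + u)/4 = 3 - (t**2 + u)/4 = 3 - (u + t**2)/4 = 3 + (-u/4 - t**2/4) = 3 - u/4 - t**2/4)
(6 + S(-12, v))**2 = (6 + (3 - 1/4*0 - 1/4*(-12)**2))**2 = (6 + (3 + 0 - 1/4*144))**2 = (6 + (3 + 0 - 36))**2 = (6 - 33)**2 = (-27)**2 = 729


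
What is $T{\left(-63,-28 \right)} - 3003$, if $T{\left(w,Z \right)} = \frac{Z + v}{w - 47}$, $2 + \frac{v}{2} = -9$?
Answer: $- \frac{33028}{11} \approx -3002.5$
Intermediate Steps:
$v = -22$ ($v = -4 + 2 \left(-9\right) = -4 - 18 = -22$)
$T{\left(w,Z \right)} = \frac{-22 + Z}{-47 + w}$ ($T{\left(w,Z \right)} = \frac{Z - 22}{w - 47} = \frac{-22 + Z}{-47 + w}$)
$T{\left(-63,-28 \right)} - 3003 = \frac{-22 - 28}{-47 - 63} - 3003 = \frac{1}{-110} \left(-50\right) - 3003 = \left(- \frac{1}{110}\right) \left(-50\right) - 3003 = \frac{5}{11} - 3003 = - \frac{33028}{11}$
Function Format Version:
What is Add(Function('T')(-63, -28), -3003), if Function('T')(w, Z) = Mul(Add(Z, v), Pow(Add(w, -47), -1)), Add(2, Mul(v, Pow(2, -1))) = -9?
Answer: Rational(-33028, 11) ≈ -3002.5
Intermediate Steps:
v = -22 (v = Add(-4, Mul(2, -9)) = Add(-4, -18) = -22)
Function('T')(w, Z) = Mul(Pow(Add(-47, w), -1), Add(-22, Z)) (Function('T')(w, Z) = Mul(Add(Z, -22), Pow(Add(w, -47), -1)) = Mul(Add(-22, Z), Pow(Add(-47, w), -1)) = Mul(Pow(Add(-47, w), -1), Add(-22, Z)))
Add(Function('T')(-63, -28), -3003) = Add(Mul(Pow(Add(-47, -63), -1), Add(-22, -28)), -3003) = Add(Mul(Pow(-110, -1), -50), -3003) = Add(Mul(Rational(-1, 110), -50), -3003) = Add(Rational(5, 11), -3003) = Rational(-33028, 11)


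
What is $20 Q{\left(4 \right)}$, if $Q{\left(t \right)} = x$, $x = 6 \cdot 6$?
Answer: $720$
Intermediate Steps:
$x = 36$
$Q{\left(t \right)} = 36$
$20 Q{\left(4 \right)} = 20 \cdot 36 = 720$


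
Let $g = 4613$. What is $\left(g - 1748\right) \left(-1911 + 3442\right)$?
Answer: $4386315$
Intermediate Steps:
$\left(g - 1748\right) \left(-1911 + 3442\right) = \left(4613 - 1748\right) \left(-1911 + 3442\right) = 2865 \cdot 1531 = 4386315$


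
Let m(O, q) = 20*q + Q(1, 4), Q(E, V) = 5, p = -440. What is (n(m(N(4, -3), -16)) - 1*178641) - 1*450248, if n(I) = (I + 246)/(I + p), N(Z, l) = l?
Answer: -474811126/755 ≈ -6.2889e+5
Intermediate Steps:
m(O, q) = 5 + 20*q (m(O, q) = 20*q + 5 = 5 + 20*q)
n(I) = (246 + I)/(-440 + I) (n(I) = (I + 246)/(I - 440) = (246 + I)/(-440 + I))
(n(m(N(4, -3), -16)) - 1*178641) - 1*450248 = ((246 + (5 + 20*(-16)))/(-440 + (5 + 20*(-16))) - 1*178641) - 1*450248 = ((246 + (5 - 320))/(-440 + (5 - 320)) - 178641) - 450248 = ((246 - 315)/(-440 - 315) - 178641) - 450248 = (-69/(-755) - 178641) - 450248 = (-1/755*(-69) - 178641) - 450248 = (69/755 - 178641) - 450248 = -134873886/755 - 450248 = -474811126/755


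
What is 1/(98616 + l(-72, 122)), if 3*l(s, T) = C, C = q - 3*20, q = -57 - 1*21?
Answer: 1/98570 ≈ 1.0145e-5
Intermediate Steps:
q = -78 (q = -57 - 21 = -78)
C = -138 (C = -78 - 3*20 = -78 - 60 = -138)
l(s, T) = -46 (l(s, T) = (⅓)*(-138) = -46)
1/(98616 + l(-72, 122)) = 1/(98616 - 46) = 1/98570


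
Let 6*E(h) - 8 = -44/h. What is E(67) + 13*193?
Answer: 168185/67 ≈ 2510.2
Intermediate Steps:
E(h) = 4/3 - 22/(3*h) (E(h) = 4/3 + (-44/h)/6 = 4/3 - 22/(3*h))
E(67) + 13*193 = (2/3)*(-11 + 2*67)/67 + 13*193 = (2/3)*(1/67)*(-11 + 134) + 2509 = (2/3)*(1/67)*123 + 2509 = 82/67 + 2509 = 168185/67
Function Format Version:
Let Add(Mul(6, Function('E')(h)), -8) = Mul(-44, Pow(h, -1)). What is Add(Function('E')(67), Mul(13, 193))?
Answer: Rational(168185, 67) ≈ 2510.2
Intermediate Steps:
Function('E')(h) = Add(Rational(4, 3), Mul(Rational(-22, 3), Pow(h, -1))) (Function('E')(h) = Add(Rational(4, 3), Mul(Rational(1, 6), Mul(-44, Pow(h, -1)))) = Add(Rational(4, 3), Mul(Rational(-22, 3), Pow(h, -1))))
Add(Function('E')(67), Mul(13, 193)) = Add(Mul(Rational(2, 3), Pow(67, -1), Add(-11, Mul(2, 67))), Mul(13, 193)) = Add(Mul(Rational(2, 3), Rational(1, 67), Add(-11, 134)), 2509) = Add(Mul(Rational(2, 3), Rational(1, 67), 123), 2509) = Add(Rational(82, 67), 2509) = Rational(168185, 67)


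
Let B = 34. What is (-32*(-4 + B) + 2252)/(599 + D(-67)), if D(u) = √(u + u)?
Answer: 773908/358935 - 1292*I*√134/358935 ≈ 2.1561 - 0.041668*I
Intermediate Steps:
D(u) = √2*√u (D(u) = √(2*u) = √2*√u)
(-32*(-4 + B) + 2252)/(599 + D(-67)) = (-32*(-4 + 34) + 2252)/(599 + √2*√(-67)) = (-32*30 + 2252)/(599 + √2*(I*√67)) = (-960 + 2252)/(599 + I*√134) = 1292/(599 + I*√134)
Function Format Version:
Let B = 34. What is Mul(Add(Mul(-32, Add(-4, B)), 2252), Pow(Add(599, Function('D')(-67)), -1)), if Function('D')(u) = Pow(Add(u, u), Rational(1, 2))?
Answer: Add(Rational(773908, 358935), Mul(Rational(-1292, 358935), I, Pow(134, Rational(1, 2)))) ≈ Add(2.1561, Mul(-0.041668, I))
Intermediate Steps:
Function('D')(u) = Mul(Pow(2, Rational(1, 2)), Pow(u, Rational(1, 2))) (Function('D')(u) = Pow(Mul(2, u), Rational(1, 2)) = Mul(Pow(2, Rational(1, 2)), Pow(u, Rational(1, 2))))
Mul(Add(Mul(-32, Add(-4, B)), 2252), Pow(Add(599, Function('D')(-67)), -1)) = Mul(Add(Mul(-32, Add(-4, 34)), 2252), Pow(Add(599, Mul(Pow(2, Rational(1, 2)), Pow(-67, Rational(1, 2)))), -1)) = Mul(Add(Mul(-32, 30), 2252), Pow(Add(599, Mul(Pow(2, Rational(1, 2)), Mul(I, Pow(67, Rational(1, 2))))), -1)) = Mul(Add(-960, 2252), Pow(Add(599, Mul(I, Pow(134, Rational(1, 2)))), -1)) = Mul(1292, Pow(Add(599, Mul(I, Pow(134, Rational(1, 2)))), -1))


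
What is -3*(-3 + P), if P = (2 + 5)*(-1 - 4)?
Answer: 114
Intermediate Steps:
P = -35 (P = 7*(-5) = -35)
-3*(-3 + P) = -3*(-3 - 35) = -3*(-38) = 114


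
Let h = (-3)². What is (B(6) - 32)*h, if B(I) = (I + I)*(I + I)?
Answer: 1008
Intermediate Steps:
B(I) = 4*I² (B(I) = (2*I)*(2*I) = 4*I²)
h = 9
(B(6) - 32)*h = (4*6² - 32)*9 = (4*36 - 32)*9 = (144 - 32)*9 = 112*9 = 1008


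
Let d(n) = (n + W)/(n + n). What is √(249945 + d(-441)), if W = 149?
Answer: √110225891/21 ≈ 499.95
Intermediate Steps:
d(n) = (149 + n)/(2*n) (d(n) = (n + 149)/(n + n) = (149 + n)/((2*n)) = (149 + n)*(1/(2*n)) = (149 + n)/(2*n))
√(249945 + d(-441)) = √(249945 + (½)*(149 - 441)/(-441)) = √(249945 + (½)*(-1/441)*(-292)) = √(249945 + 146/441) = √(110225891/441) = √110225891/21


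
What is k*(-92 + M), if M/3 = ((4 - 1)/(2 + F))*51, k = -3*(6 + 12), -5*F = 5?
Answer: -19818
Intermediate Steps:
F = -1 (F = -⅕*5 = -1)
k = -54 (k = -3*18 = -54)
M = 459 (M = 3*(((4 - 1)/(2 - 1))*51) = 3*((3/1)*51) = 3*((3*1)*51) = 3*(3*51) = 3*153 = 459)
k*(-92 + M) = -54*(-92 + 459) = -54*367 = -19818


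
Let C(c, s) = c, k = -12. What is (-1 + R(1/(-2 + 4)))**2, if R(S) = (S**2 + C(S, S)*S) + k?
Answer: 625/4 ≈ 156.25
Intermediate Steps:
R(S) = -12 + 2*S**2 (R(S) = (S**2 + S*S) - 12 = (S**2 + S**2) - 12 = 2*S**2 - 12 = -12 + 2*S**2)
(-1 + R(1/(-2 + 4)))**2 = (-1 + (-12 + 2*(1/(-2 + 4))**2))**2 = (-1 + (-12 + 2*(1/2)**2))**2 = (-1 + (-12 + 2*(1/4)))**2 = (-1 + (-12 + 1/2))**2 = (-1 - 23/2)**2 = (-25/2)**2 = 625/4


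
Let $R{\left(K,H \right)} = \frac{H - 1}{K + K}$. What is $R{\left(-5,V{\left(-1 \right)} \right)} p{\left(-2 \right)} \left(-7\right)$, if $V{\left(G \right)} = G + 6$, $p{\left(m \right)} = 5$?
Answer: $14$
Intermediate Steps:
$V{\left(G \right)} = 6 + G$
$R{\left(K,H \right)} = \frac{-1 + H}{2 K}$
$R{\left(-5,V{\left(-1 \right)} \right)} p{\left(-2 \right)} \left(-7\right) = \frac{-1 + \left(6 - 1\right)}{2 \left(-5\right)} 5 \left(-7\right) = \frac{1}{2} \left(- \frac{1}{5}\right) \left(-1 + 5\right) 5 \left(-7\right) = \frac{1}{2} \left(- \frac{1}{5}\right) 4 \cdot 5 \left(-7\right) = \left(- \frac{2}{5}\right) 5 \left(-7\right) = \left(-2\right) \left(-7\right) = 14$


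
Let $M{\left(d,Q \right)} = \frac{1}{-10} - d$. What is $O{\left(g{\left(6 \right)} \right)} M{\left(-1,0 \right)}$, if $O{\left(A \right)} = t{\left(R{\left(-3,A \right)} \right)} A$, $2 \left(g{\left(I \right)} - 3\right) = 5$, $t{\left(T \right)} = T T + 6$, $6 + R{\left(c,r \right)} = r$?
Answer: $\frac{495}{16} \approx 30.938$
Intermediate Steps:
$R{\left(c,r \right)} = -6 + r$
$t{\left(T \right)} = 6 + T^{2}$ ($t{\left(T \right)} = T^{2} + 6 = 6 + T^{2}$)
$g{\left(I \right)} = \frac{11}{2}$ ($g{\left(I \right)} = 3 + \frac{1}{2} \cdot 5 = 3 + \frac{5}{2} = \frac{11}{2}$)
$M{\left(d,Q \right)} = - \frac{1}{10} - d$
$O{\left(A \right)} = A \left(6 + \left(-6 + A\right)^{2}\right)$ ($O{\left(A \right)} = \left(6 + \left(-6 + A\right)^{2}\right) A = A \left(6 + \left(-6 + A\right)^{2}\right)$)
$O{\left(g{\left(6 \right)} \right)} M{\left(-1,0 \right)} = \frac{11 \left(6 + \left(-6 + \frac{11}{2}\right)^{2}\right)}{2} \left(- \frac{1}{10} - -1\right) = \frac{11 \left(6 + \left(- \frac{1}{2}\right)^{2}\right)}{2} \left(- \frac{1}{10} + 1\right) = \frac{11 \left(6 + \frac{1}{4}\right)}{2} \cdot \frac{9}{10} = \frac{11}{2} \cdot \frac{25}{4} \cdot \frac{9}{10} = \frac{275}{8} \cdot \frac{9}{10} = \frac{495}{16}$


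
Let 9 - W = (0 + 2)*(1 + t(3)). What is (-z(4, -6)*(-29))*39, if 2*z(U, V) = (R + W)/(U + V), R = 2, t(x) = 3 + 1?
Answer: -1131/4 ≈ -282.75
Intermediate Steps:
t(x) = 4
W = -1 (W = 9 - (0 + 2)*(1 + 4) = 9 - 2*5 = 9 - 1*10 = 9 - 10 = -1)
z(U, V) = 1/(2*(U + V)) (z(U, V) = ((2 - 1)/(U + V))/2 = (1/(U + V))/2 = 1/(2*(U + V)))
(-z(4, -6)*(-29))*39 = (-1/(2*(4 - 6))*(-29))*39 = (-1/(2*(-2))*(-29))*39 = (-(-1)/(2*2)*(-29))*39 = (-1*(-1/4)*(-29))*39 = ((1/4)*(-29))*39 = -29/4*39 = -1131/4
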